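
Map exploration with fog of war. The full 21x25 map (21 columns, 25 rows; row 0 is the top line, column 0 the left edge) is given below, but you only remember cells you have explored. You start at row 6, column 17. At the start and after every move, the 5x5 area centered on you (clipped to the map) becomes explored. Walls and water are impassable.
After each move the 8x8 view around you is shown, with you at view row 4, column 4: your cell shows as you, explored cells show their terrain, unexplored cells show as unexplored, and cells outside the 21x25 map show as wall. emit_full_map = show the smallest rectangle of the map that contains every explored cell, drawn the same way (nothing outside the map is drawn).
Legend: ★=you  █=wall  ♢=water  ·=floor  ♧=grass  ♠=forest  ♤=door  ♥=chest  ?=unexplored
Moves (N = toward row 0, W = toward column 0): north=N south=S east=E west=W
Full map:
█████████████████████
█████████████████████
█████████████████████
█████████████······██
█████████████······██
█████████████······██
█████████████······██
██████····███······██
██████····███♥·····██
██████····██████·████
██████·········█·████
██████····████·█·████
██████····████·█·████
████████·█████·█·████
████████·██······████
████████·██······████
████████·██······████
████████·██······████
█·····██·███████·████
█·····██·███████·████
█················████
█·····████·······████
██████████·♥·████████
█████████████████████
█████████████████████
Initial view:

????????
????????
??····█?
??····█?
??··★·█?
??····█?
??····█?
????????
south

????????
??····█?
??····█?
??····█?
??··★·█?
??····█?
??█·███?
????????

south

??····█?
??····█?
??····█?
??····█?
??··★·█?
??█·███?
??█·███?
????????

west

???····█
???····█
??·····█
??·····█
??··★··█
??██·███
??·█·███
????????

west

????····
????····
??······
??······
??♥·★···
??███·██
??··█·██
????????

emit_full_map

??····█
??····█
······█
······█
♥·★···█
███·███
··█·███

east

???····█
???····█
?······█
?······█
?♥··★··█
?███·███
?··█·███
????????

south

???····█
?······█
?······█
?♥·····█
?███★███
?··█·███
??·█·██?
????????

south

?······█
?······█
?♥·····█
?███·███
?··█★███
??·█·██?
??·█·██?
????????

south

?······█
?♥·····█
?███·███
?··█·███
??·█★██?
??·█·██?
??·█·██?
????????

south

?♥·····█
?███·███
?··█·███
??·█·██?
??·█★██?
??·█·██?
??···██?
????????

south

?███·███
?··█·███
??·█·██?
??·█·██?
??·█★██?
??···██?
??···██?
????????

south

?··█·███
??·█·██?
??·█·██?
??·█·██?
??··★██?
??···██?
??···██?
????????

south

??·█·██?
??·█·██?
??·█·██?
??···██?
??··★██?
??···██?
??···██?
????????

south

??·█·██?
??·█·██?
??···██?
??···██?
??··★██?
??···██?
??██·██?
????????

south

??·█·██?
??···██?
??···██?
??···██?
??··★██?
??██·██?
??██·██?
????????

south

??···██?
??···██?
??···██?
??···██?
??██★██?
??██·██?
??···██?
????????

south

??···██?
??···██?
??···██?
??██·██?
??██★██?
??···██?
??···██?
????????

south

??···██?
??···██?
??██·██?
??██·██?
??··★██?
??···██?
??█████?
????????

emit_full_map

??····█
??····█
······█
······█
♥·····█
███·███
··█·███
?·█·██?
?·█·██?
?·█·██?
?···██?
?···██?
?···██?
?···██?
?██·██?
?██·██?
?··★██?
?···██?
?█████?

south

??···██?
??██·██?
??██·██?
??···██?
??··★██?
??█████?
??█████?
????????

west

???···██
???██·██
??███·██
??····██
??··★·██
??██████
??██████
????????

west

????···█
????██·█
??████·█
??·····█
??··★··█
??·█████
??██████
????????

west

?????···
?????██·
??█████·
??······
??··★···
??♥·████
??██████
????????

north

?????···
?????···
??█████·
??█████·
??··★···
??······
??♥·████
??██████

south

?????···
??█████·
??█████·
??······
??··★···
??♥·████
??██████
????????

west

??????··
???█████
??██████
??······
??··★···
??·♥·███
??██████
????????

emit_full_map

?????····█
?????····█
???······█
???······█
???♥·····█
???███·███
???··█·███
????·█·██?
????·█·██?
????·█·██?
????···██?
????···██?
????···██?
????···██?
?█████·██?
██████·██?
·······██?
··★····██?
·♥·██████?
█████████?

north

??????··
??????··
??██████
??██████
??··★···
??······
??·♥·███
??██████

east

?????···
?????···
?██████·
?██████·
?···★···
?·······
?·♥·████
?███████

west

??????··
??????··
??██████
??██████
??··★···
??······
??·♥·███
??██████

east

?????···
?????···
?██████·
?██████·
?···★···
?·······
?·♥·████
?███████

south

?????···
?██████·
?██████·
?·······
?···★···
?·♥·████
?███████
????????

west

??????··
??██████
??██████
??······
??··★···
??·♥·███
??██████
????????


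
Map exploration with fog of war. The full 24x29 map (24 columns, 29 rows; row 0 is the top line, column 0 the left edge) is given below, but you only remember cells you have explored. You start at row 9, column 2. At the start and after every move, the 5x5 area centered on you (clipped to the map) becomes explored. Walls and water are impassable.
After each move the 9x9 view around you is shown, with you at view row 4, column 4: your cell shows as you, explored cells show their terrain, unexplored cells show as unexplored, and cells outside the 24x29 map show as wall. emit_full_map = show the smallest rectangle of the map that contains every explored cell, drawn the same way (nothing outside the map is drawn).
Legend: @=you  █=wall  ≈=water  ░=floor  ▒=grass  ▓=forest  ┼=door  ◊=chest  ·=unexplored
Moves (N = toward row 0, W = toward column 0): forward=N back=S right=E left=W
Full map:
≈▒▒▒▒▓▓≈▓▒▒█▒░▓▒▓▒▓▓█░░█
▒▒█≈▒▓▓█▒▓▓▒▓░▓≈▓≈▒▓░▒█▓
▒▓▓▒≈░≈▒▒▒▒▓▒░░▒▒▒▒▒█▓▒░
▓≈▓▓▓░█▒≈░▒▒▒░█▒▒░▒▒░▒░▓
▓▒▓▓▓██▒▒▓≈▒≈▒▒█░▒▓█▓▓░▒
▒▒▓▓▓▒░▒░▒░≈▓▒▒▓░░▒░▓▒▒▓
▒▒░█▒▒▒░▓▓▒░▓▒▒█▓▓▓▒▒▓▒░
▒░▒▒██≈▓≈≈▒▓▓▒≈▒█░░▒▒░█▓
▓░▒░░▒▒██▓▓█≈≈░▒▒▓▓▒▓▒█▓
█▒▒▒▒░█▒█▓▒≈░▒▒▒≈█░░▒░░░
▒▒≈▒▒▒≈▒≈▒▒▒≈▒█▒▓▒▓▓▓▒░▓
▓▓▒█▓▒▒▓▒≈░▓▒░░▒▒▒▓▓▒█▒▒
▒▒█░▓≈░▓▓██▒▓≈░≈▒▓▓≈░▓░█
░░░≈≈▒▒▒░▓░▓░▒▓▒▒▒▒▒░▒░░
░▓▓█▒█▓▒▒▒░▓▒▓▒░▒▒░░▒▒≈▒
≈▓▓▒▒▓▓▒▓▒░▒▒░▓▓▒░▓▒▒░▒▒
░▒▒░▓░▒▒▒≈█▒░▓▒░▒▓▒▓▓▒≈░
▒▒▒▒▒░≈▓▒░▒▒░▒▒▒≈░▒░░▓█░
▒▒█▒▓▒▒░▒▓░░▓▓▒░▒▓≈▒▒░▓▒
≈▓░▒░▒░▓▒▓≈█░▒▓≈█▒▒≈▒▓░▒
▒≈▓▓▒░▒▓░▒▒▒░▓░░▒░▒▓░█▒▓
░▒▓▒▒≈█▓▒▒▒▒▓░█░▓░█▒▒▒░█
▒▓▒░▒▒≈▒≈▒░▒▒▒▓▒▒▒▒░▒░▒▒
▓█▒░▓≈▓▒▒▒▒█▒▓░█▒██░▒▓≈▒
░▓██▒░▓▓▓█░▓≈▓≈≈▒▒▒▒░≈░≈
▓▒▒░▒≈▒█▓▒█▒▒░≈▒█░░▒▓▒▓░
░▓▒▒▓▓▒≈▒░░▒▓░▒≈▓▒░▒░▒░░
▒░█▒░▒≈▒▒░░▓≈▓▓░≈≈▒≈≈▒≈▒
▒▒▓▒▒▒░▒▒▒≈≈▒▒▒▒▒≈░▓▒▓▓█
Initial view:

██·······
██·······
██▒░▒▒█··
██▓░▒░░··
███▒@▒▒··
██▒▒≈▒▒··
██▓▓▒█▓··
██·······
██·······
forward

██·······
██·······
██▒▒░█▒··
██▒░▒▒█··
██▓░@░░··
███▒▒▒▒··
██▒▒≈▒▒··
██▓▓▒█▓··
██·······

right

█········
█········
█▒▒░█▒▒··
█▒░▒▒██··
█▓░▒@░▒··
██▒▒▒▒░··
█▒▒≈▒▒▒··
█▓▓▒█▓···
█········

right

·········
·········
▒▒░█▒▒▒··
▒░▒▒██≈··
▓░▒░@▒▒··
█▒▒▒▒░█··
▒▒≈▒▒▒≈··
▓▓▒█▓····
·········

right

·········
·········
▒░█▒▒▒░··
░▒▒██≈▓··
░▒░░@▒█··
▒▒▒▒░█▒··
▒≈▒▒▒≈▒··
▓▒█▓·····
·········

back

·········
▒░█▒▒▒░··
░▒▒██≈▓··
░▒░░▒▒█··
▒▒▒▒@█▒··
▒≈▒▒▒≈▒··
▓▒█▓▒▒▓··
·········
·········

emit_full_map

▒▒░█▒▒▒░
▒░▒▒██≈▓
▓░▒░░▒▒█
█▒▒▒▒@█▒
▒▒≈▒▒▒≈▒
▓▓▒█▓▒▒▓

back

▒░█▒▒▒░··
░▒▒██≈▓··
░▒░░▒▒█··
▒▒▒▒░█▒··
▒≈▒▒@≈▒··
▓▒█▓▒▒▓··
··░▓≈░▓··
·········
·········

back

░▒▒██≈▓··
░▒░░▒▒█··
▒▒▒▒░█▒··
▒≈▒▒▒≈▒··
▓▒█▓@▒▓··
··░▓≈░▓··
··≈≈▒▒▒··
·········
·········

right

▒▒██≈▓···
▒░░▒▒█···
▒▒▒░█▒█··
≈▒▒▒≈▒≈··
▒█▓▒@▓▒··
·░▓≈░▓▓··
·≈≈▒▒▒░··
·········
·········

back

▒░░▒▒█···
▒▒▒░█▒█··
≈▒▒▒≈▒≈··
▒█▓▒▒▓▒··
·░▓≈@▓▓··
·≈≈▒▒▒░··
··▒█▓▒▒··
·········
·········

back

▒▒▒░█▒█··
≈▒▒▒≈▒≈··
▒█▓▒▒▓▒··
·░▓≈░▓▓··
·≈≈▒@▒░··
··▒█▓▒▒··
··▒▓▓▒▓··
·········
·········

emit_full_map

▒▒░█▒▒▒░·
▒░▒▒██≈▓·
▓░▒░░▒▒█·
█▒▒▒▒░█▒█
▒▒≈▒▒▒≈▒≈
▓▓▒█▓▒▒▓▒
···░▓≈░▓▓
···≈≈▒@▒░
····▒█▓▒▒
····▒▓▓▒▓

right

▒▒░█▒█···
▒▒▒≈▒≈···
█▓▒▒▓▒≈··
░▓≈░▓▓█··
≈≈▒▒@░▓··
·▒█▓▒▒▒··
·▒▓▓▒▓▒··
·········
·········

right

▒░█▒█····
▒▒≈▒≈····
▓▒▒▓▒≈░··
▓≈░▓▓██··
≈▒▒▒@▓░··
▒█▓▒▒▒░··
▒▓▓▒▓▒░··
·········
·········

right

░█▒█·····
▒≈▒≈·····
▒▒▓▒≈░▓··
≈░▓▓██▒··
▒▒▒░@░▓··
█▓▒▒▒░▓··
▓▓▒▓▒░▒··
·········
·········

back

▒≈▒≈·····
▒▒▓▒≈░▓··
≈░▓▓██▒··
▒▒▒░▓░▓··
█▓▒▒@░▓··
▓▓▒▓▒░▒··
··▒▒≈█▒··
·········
·········

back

▒▒▓▒≈░▓··
≈░▓▓██▒··
▒▒▒░▓░▓··
█▓▒▒▒░▓··
▓▓▒▓@░▒··
··▒▒≈█▒··
··▓▒░▒▒··
·········
·········

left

▓▒▒▓▒≈░▓·
▓≈░▓▓██▒·
≈▒▒▒░▓░▓·
▒█▓▒▒▒░▓·
▒▓▓▒@▒░▒·
··▒▒▒≈█▒·
··≈▓▒░▒▒·
·········
·········

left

█▓▒▒▓▒≈░▓
░▓≈░▓▓██▒
≈≈▒▒▒░▓░▓
·▒█▓▒▒▒░▓
·▒▓▓@▓▒░▒
··░▒▒▒≈█▒
··░≈▓▒░▒▒
·········
·········

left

▒█▓▒▒▓▒≈░
·░▓≈░▓▓██
·≈≈▒▒▒░▓░
··▒█▓▒▒▒░
··▒▓@▒▓▒░
··▓░▒▒▒≈█
··▒░≈▓▒░▒
·········
·········

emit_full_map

▒▒░█▒▒▒░····
▒░▒▒██≈▓····
▓░▒░░▒▒█····
█▒▒▒▒░█▒█···
▒▒≈▒▒▒≈▒≈···
▓▓▒█▓▒▒▓▒≈░▓
···░▓≈░▓▓██▒
···≈≈▒▒▒░▓░▓
····▒█▓▒▒▒░▓
····▒▓@▒▓▒░▒
····▓░▒▒▒≈█▒
····▒░≈▓▒░▒▒


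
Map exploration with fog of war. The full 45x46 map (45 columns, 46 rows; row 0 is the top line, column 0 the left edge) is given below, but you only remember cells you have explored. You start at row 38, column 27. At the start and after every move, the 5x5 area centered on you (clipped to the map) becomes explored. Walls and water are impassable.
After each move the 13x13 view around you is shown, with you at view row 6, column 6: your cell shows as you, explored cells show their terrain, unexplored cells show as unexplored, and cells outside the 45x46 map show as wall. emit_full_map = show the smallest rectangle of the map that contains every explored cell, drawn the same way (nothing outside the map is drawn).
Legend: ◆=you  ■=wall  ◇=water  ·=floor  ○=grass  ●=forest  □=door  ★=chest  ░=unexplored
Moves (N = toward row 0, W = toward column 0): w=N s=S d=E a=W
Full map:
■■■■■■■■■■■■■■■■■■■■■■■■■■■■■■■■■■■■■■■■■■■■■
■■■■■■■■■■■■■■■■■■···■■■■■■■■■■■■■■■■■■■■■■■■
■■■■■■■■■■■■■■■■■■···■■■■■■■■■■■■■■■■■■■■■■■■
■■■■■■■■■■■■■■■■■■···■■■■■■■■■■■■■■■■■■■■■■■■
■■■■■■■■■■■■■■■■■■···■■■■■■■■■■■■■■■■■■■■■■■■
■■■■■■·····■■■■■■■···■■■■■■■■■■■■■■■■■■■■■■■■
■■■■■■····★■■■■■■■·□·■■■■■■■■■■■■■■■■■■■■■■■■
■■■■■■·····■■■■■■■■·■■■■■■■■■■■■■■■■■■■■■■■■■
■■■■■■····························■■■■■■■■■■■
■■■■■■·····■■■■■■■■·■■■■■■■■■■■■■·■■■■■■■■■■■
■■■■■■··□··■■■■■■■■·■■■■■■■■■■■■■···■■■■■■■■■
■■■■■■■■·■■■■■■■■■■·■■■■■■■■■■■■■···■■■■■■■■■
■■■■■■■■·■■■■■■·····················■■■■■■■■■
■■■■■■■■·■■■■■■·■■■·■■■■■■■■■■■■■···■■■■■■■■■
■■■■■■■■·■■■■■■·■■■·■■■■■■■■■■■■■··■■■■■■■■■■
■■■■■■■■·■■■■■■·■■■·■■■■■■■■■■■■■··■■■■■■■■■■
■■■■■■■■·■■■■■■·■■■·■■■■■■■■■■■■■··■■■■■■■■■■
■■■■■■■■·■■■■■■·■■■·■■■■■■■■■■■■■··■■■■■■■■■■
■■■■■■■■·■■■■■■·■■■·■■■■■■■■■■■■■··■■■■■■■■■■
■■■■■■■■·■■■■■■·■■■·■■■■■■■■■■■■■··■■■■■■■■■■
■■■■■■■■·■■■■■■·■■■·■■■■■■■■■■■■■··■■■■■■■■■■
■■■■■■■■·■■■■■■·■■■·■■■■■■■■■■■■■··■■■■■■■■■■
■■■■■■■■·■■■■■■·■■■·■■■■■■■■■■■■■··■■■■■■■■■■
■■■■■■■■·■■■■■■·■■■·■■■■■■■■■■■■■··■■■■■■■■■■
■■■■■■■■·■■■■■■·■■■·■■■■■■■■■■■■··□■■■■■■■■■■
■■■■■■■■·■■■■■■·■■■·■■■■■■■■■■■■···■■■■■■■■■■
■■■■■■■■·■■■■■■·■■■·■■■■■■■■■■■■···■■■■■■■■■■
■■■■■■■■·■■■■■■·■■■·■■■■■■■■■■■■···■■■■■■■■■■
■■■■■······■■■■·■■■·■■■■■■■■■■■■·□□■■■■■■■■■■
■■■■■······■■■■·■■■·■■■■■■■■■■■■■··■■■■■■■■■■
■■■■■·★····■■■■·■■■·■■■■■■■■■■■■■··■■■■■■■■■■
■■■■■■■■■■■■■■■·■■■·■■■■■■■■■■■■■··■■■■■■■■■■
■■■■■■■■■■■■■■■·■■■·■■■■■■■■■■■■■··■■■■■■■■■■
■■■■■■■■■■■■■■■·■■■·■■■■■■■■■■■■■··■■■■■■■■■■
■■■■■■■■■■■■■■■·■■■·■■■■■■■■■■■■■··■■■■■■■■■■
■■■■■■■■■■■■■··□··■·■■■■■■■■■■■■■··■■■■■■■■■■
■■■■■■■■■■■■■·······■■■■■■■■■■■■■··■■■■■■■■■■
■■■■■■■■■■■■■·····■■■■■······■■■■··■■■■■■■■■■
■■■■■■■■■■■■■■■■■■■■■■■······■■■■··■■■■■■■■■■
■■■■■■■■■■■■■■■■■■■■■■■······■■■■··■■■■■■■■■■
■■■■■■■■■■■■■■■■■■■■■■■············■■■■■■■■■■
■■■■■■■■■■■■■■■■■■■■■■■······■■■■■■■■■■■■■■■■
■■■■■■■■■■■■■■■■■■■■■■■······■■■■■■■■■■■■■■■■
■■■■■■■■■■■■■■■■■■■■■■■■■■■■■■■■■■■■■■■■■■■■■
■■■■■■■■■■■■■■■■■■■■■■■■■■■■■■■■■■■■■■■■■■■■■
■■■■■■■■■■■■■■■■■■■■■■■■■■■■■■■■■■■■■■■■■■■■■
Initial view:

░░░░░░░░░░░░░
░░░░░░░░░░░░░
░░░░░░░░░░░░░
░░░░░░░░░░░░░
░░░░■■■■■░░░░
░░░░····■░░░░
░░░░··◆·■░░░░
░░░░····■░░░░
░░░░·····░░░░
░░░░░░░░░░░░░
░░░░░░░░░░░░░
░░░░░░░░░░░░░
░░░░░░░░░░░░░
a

░░░░░░░░░░░░░
░░░░░░░░░░░░░
░░░░░░░░░░░░░
░░░░░░░░░░░░░
░░░░■■■■■■░░░
░░░░·····■░░░
░░░░··◆··■░░░
░░░░·····■░░░
░░░░······░░░
░░░░░░░░░░░░░
░░░░░░░░░░░░░
░░░░░░░░░░░░░
░░░░░░░░░░░░░

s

░░░░░░░░░░░░░
░░░░░░░░░░░░░
░░░░░░░░░░░░░
░░░░■■■■■■░░░
░░░░·····■░░░
░░░░·····■░░░
░░░░··◆··■░░░
░░░░······░░░
░░░░·····░░░░
░░░░░░░░░░░░░
░░░░░░░░░░░░░
░░░░░░░░░░░░░
░░░░░░░░░░░░░

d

░░░░░░░░░░░░░
░░░░░░░░░░░░░
░░░░░░░░░░░░░
░░░■■■■■■░░░░
░░░·····■░░░░
░░░·····■░░░░
░░░···◆·■░░░░
░░░······░░░░
░░░·····■░░░░
░░░░░░░░░░░░░
░░░░░░░░░░░░░
░░░░░░░░░░░░░
░░░░░░░░░░░░░

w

░░░░░░░░░░░░░
░░░░░░░░░░░░░
░░░░░░░░░░░░░
░░░░░░░░░░░░░
░░░■■■■■■░░░░
░░░·····■░░░░
░░░···◆·■░░░░
░░░·····■░░░░
░░░······░░░░
░░░·····■░░░░
░░░░░░░░░░░░░
░░░░░░░░░░░░░
░░░░░░░░░░░░░

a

░░░░░░░░░░░░░
░░░░░░░░░░░░░
░░░░░░░░░░░░░
░░░░░░░░░░░░░
░░░░■■■■■■░░░
░░░░·····■░░░
░░░░··◆··■░░░
░░░░·····■░░░
░░░░······░░░
░░░░·····■░░░
░░░░░░░░░░░░░
░░░░░░░░░░░░░
░░░░░░░░░░░░░

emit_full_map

■■■■■■
·····■
··◆··■
·····■
······
·····■

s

░░░░░░░░░░░░░
░░░░░░░░░░░░░
░░░░░░░░░░░░░
░░░░■■■■■■░░░
░░░░·····■░░░
░░░░·····■░░░
░░░░··◆··■░░░
░░░░······░░░
░░░░·····■░░░
░░░░░░░░░░░░░
░░░░░░░░░░░░░
░░░░░░░░░░░░░
░░░░░░░░░░░░░

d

░░░░░░░░░░░░░
░░░░░░░░░░░░░
░░░░░░░░░░░░░
░░░■■■■■■░░░░
░░░·····■░░░░
░░░·····■░░░░
░░░···◆·■░░░░
░░░······░░░░
░░░·····■░░░░
░░░░░░░░░░░░░
░░░░░░░░░░░░░
░░░░░░░░░░░░░
░░░░░░░░░░░░░

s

░░░░░░░░░░░░░
░░░░░░░░░░░░░
░░░■■■■■■░░░░
░░░·····■░░░░
░░░·····■░░░░
░░░·····■░░░░
░░░···◆··░░░░
░░░·····■░░░░
░░░░····■░░░░
░░░░░░░░░░░░░
░░░░░░░░░░░░░
░░░░░░░░░░░░░
■■■■■■■■■■■■■

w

░░░░░░░░░░░░░
░░░░░░░░░░░░░
░░░░░░░░░░░░░
░░░■■■■■■░░░░
░░░·····■░░░░
░░░·····■░░░░
░░░···◆·■░░░░
░░░······░░░░
░░░·····■░░░░
░░░░····■░░░░
░░░░░░░░░░░░░
░░░░░░░░░░░░░
░░░░░░░░░░░░░

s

░░░░░░░░░░░░░
░░░░░░░░░░░░░
░░░■■■■■■░░░░
░░░·····■░░░░
░░░·····■░░░░
░░░·····■░░░░
░░░···◆··░░░░
░░░·····■░░░░
░░░░····■░░░░
░░░░░░░░░░░░░
░░░░░░░░░░░░░
░░░░░░░░░░░░░
■■■■■■■■■■■■■

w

░░░░░░░░░░░░░
░░░░░░░░░░░░░
░░░░░░░░░░░░░
░░░■■■■■■░░░░
░░░·····■░░░░
░░░·····■░░░░
░░░···◆·■░░░░
░░░······░░░░
░░░·····■░░░░
░░░░····■░░░░
░░░░░░░░░░░░░
░░░░░░░░░░░░░
░░░░░░░░░░░░░


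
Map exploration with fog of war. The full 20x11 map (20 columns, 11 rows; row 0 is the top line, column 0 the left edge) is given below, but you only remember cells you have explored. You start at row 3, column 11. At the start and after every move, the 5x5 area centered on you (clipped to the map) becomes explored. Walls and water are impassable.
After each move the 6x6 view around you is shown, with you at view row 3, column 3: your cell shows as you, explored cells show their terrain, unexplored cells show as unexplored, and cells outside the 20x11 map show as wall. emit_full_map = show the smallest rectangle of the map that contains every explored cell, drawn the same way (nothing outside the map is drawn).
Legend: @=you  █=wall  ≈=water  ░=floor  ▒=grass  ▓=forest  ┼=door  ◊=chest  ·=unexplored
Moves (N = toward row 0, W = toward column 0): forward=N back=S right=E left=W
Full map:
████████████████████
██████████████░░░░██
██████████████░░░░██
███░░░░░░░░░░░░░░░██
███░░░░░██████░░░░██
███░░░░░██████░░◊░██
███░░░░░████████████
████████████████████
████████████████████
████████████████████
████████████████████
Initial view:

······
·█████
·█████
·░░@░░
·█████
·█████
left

······
·█████
·█████
·░░@░░
·█████
·█████

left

······
·█████
·█████
·░░@░░
·░████
·░████

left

······
·█████
·█████
·░░@░░
·░░███
·░░███

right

······
██████
██████
░░░@░░
░░████
░░████

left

······
·█████
·█████
·░░@░░
·░░███
·░░███

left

······
·█████
·█████
·░░@░░
·░░░██
·░░░██

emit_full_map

█████████
█████████
░░@░░░░░░
░░░██████
░░░██████

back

·█████
·█████
·░░░░░
·░░@██
·░░░██
·░░░██

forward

······
·█████
·█████
·░░@░░
·░░░██
·░░░██

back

·█████
·█████
·░░░░░
·░░@██
·░░░██
·░░░██

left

··████
·█████
·░░░░░
·░░@░█
·░░░░█
·░░░░█

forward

······
·█████
·█████
·░░@░░
·░░░░█
·░░░░█

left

······
·█████
·█████
·░░@░░
·░░░░░
·░░░░░

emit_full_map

███████████
███████████
░░@░░░░░░░░
░░░░░██████
░░░░░██████
·░░░░██····

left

······
·█████
·█████
·█░@░░
·█░░░░
·█░░░░

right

······
██████
██████
█░░@░░
█░░░░░
█░░░░░

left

······
·█████
·█████
·█░@░░
·█░░░░
·█░░░░

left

······
·█████
·█████
·██@░░
·██░░░
·██░░░

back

·█████
·█████
·██░░░
·██@░░
·██░░░
·██░░░

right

██████
██████
██░░░░
██░@░░
██░░░░
██░░░░

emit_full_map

█████████████
█████████████
██░░░░░░░░░░░
██░@░░░██████
██░░░░░██████
██░░░░░██····


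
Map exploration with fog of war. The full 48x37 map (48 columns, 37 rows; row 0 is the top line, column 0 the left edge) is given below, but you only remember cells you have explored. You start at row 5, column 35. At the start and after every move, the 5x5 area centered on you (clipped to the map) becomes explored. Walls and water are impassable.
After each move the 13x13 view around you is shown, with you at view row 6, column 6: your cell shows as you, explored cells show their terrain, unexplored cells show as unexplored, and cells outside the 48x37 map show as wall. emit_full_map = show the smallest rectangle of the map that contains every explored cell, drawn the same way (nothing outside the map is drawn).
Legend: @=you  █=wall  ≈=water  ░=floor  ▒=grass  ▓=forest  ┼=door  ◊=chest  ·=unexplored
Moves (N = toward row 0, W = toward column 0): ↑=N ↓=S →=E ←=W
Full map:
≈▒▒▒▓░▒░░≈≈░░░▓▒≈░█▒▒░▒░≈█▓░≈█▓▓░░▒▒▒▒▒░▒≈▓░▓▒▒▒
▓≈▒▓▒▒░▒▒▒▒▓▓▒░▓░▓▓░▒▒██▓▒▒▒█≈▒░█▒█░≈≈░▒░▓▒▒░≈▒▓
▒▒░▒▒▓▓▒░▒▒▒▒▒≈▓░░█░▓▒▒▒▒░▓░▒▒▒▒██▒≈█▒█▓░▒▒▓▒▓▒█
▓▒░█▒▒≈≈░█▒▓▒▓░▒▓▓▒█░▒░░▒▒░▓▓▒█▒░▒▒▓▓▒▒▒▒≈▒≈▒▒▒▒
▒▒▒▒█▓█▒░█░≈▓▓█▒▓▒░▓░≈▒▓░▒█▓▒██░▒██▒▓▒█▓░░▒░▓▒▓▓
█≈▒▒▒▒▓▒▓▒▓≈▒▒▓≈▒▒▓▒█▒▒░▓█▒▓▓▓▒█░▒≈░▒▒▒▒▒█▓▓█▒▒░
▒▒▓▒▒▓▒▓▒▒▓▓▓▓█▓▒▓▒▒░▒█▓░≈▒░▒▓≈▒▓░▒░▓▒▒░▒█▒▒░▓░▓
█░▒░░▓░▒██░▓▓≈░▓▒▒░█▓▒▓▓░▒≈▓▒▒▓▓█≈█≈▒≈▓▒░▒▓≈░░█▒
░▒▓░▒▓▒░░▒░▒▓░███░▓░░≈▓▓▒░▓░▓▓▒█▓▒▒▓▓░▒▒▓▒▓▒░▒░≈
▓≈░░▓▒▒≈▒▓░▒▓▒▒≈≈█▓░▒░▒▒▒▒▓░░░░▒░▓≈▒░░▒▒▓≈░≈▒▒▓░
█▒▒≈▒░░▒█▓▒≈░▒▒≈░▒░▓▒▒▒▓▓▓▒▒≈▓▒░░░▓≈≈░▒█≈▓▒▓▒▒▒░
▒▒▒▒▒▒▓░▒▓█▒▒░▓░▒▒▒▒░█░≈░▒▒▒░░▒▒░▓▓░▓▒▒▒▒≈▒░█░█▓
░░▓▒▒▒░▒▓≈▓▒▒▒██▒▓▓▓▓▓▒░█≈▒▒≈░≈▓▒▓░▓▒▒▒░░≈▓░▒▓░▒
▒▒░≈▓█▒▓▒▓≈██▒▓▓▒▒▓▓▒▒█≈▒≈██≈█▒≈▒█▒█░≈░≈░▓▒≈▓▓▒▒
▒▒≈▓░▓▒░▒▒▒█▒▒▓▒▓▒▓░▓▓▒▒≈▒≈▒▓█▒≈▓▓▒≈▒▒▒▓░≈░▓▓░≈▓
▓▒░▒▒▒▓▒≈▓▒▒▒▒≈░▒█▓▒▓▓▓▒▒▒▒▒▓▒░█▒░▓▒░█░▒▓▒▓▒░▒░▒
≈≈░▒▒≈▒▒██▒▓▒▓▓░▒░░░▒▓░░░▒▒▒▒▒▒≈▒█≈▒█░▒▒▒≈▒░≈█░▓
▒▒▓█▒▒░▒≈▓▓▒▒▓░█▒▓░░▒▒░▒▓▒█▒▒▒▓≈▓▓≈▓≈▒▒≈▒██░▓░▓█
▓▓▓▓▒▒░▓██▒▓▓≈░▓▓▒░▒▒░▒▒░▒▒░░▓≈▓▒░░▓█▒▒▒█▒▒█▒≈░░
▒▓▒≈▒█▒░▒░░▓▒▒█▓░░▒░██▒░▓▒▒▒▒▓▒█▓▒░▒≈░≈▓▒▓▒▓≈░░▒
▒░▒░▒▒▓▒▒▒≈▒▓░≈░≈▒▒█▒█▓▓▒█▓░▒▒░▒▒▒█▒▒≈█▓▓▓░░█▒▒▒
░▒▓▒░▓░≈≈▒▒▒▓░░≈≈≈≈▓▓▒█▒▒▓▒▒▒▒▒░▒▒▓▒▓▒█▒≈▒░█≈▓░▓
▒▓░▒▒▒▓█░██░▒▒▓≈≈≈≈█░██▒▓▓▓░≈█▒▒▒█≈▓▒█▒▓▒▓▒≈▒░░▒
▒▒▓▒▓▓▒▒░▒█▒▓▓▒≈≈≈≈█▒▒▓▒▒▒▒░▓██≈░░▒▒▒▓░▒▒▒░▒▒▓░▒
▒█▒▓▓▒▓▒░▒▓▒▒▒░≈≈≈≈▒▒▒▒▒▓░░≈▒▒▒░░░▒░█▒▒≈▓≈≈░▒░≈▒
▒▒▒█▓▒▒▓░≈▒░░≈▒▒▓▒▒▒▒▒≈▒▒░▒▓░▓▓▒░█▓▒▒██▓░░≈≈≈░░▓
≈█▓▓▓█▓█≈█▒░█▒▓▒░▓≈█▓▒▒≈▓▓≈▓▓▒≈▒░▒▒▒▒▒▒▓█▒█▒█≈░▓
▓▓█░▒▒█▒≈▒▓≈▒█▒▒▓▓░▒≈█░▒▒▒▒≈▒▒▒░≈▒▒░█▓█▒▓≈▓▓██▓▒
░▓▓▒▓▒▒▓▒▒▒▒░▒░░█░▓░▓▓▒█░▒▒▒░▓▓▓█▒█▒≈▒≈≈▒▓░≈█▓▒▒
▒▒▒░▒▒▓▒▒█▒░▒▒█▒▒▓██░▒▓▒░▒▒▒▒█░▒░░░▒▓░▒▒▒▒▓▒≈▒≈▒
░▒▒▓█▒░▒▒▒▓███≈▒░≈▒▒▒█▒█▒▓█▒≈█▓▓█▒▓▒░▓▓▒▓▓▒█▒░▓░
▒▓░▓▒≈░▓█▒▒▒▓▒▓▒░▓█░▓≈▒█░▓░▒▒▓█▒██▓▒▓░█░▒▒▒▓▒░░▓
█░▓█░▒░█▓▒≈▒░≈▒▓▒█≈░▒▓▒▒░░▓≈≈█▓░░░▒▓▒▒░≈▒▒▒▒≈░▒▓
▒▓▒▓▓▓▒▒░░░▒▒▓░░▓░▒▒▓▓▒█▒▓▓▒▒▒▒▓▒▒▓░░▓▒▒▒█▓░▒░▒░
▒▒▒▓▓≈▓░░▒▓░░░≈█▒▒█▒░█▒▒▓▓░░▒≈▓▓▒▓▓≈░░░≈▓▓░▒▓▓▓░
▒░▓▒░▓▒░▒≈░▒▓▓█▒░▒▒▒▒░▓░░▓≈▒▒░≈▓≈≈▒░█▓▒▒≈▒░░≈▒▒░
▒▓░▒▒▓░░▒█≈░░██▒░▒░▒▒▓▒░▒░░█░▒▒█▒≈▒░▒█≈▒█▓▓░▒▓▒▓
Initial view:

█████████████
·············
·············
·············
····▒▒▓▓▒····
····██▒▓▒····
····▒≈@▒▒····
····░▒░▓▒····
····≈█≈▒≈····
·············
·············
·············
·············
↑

█████████████
█████████████
·············
·············
····█▒≈█▒····
····▒▒▓▓▒····
····██@▓▒····
····▒≈░▒▒····
····░▒░▓▒····
····≈█≈▒≈····
·············
·············
·············

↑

█████████████
█████████████
█████████████
·············
····▒█░≈≈····
····█▒≈█▒····
····▒▒@▓▒····
····██▒▓▒····
····▒≈░▒▒····
····░▒░▓▒····
····≈█≈▒≈····
·············
·············

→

█████████████
█████████████
█████████████
·············
···▒█░≈≈░····
···█▒≈█▒█····
···▒▒▓@▒▒····
···██▒▓▒█····
···▒≈░▒▒▒····
···░▒░▓▒·····
···≈█≈▒≈·····
·············
·············

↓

█████████████
█████████████
·············
···▒█░≈≈░····
···█▒≈█▒█····
···▒▒▓▓▒▒····
···██▒@▒█····
···▒≈░▒▒▒····
···░▒░▓▒▒····
···≈█≈▒≈·····
·············
·············
·············

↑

█████████████
█████████████
█████████████
·············
···▒█░≈≈░····
···█▒≈█▒█····
···▒▒▓@▒▒····
···██▒▓▒█····
···▒≈░▒▒▒····
···░▒░▓▒▒····
···≈█≈▒≈·····
·············
·············

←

█████████████
█████████████
█████████████
·············
····▒█░≈≈░···
····█▒≈█▒█···
····▒▒@▓▒▒···
····██▒▓▒█···
····▒≈░▒▒▒···
····░▒░▓▒▒···
····≈█≈▒≈····
·············
·············

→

█████████████
█████████████
█████████████
·············
···▒█░≈≈░····
···█▒≈█▒█····
···▒▒▓@▒▒····
···██▒▓▒█····
···▒≈░▒▒▒····
···░▒░▓▒▒····
···≈█≈▒≈·····
·············
·············

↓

█████████████
█████████████
·············
···▒█░≈≈░····
···█▒≈█▒█····
···▒▒▓▓▒▒····
···██▒@▒█····
···▒≈░▒▒▒····
···░▒░▓▒▒····
···≈█≈▒≈·····
·············
·············
·············

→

█████████████
█████████████
·············
··▒█░≈≈░·····
··█▒≈█▒█▓····
··▒▒▓▓▒▒▒····
··██▒▓@█▓····
··▒≈░▒▒▒▒····
··░▒░▓▒▒░····
··≈█≈▒≈······
·············
·············
·············

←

█████████████
█████████████
·············
···▒█░≈≈░····
···█▒≈█▒█▓···
···▒▒▓▓▒▒▒···
···██▒@▒█▓···
···▒≈░▒▒▒▒···
···░▒░▓▒▒░···
···≈█≈▒≈·····
·············
·············
·············

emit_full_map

▒█░≈≈░·
█▒≈█▒█▓
▒▒▓▓▒▒▒
██▒@▒█▓
▒≈░▒▒▒▒
░▒░▓▒▒░
≈█≈▒≈··

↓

█████████████
·············
···▒█░≈≈░····
···█▒≈█▒█▓···
···▒▒▓▓▒▒▒···
···██▒▓▒█▓···
···▒≈░@▒▒▒···
···░▒░▓▒▒░···
···≈█≈▒≈▓····
·············
·············
·············
·············

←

█████████████
·············
····▒█░≈≈░···
····█▒≈█▒█▓··
····▒▒▓▓▒▒▒··
····██▒▓▒█▓··
····▒≈@▒▒▒▒··
····░▒░▓▒▒░··
····≈█≈▒≈▓···
·············
·············
·············
·············

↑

█████████████
█████████████
·············
····▒█░≈≈░···
····█▒≈█▒█▓··
····▒▒▓▓▒▒▒··
····██@▓▒█▓··
····▒≈░▒▒▒▒··
····░▒░▓▒▒░··
····≈█≈▒≈▓···
·············
·············
·············

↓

█████████████
·············
····▒█░≈≈░···
····█▒≈█▒█▓··
····▒▒▓▓▒▒▒··
····██▒▓▒█▓··
····▒≈@▒▒▒▒··
····░▒░▓▒▒░··
····≈█≈▒≈▓···
·············
·············
·············
·············

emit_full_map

▒█░≈≈░·
█▒≈█▒█▓
▒▒▓▓▒▒▒
██▒▓▒█▓
▒≈@▒▒▒▒
░▒░▓▒▒░
≈█≈▒≈▓·

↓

·············
····▒█░≈≈░···
····█▒≈█▒█▓··
····▒▒▓▓▒▒▒··
····██▒▓▒█▓··
····▒≈░▒▒▒▒··
····░▒@▓▒▒░··
····≈█≈▒≈▓···
····▒▒▓▓░····
·············
·············
·············
·············

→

·············
···▒█░≈≈░····
···█▒≈█▒█▓···
···▒▒▓▓▒▒▒···
···██▒▓▒█▓···
···▒≈░▒▒▒▒···
···░▒░@▒▒░···
···≈█≈▒≈▓····
···▒▒▓▓░▒····
·············
·············
·············
·············

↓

···▒█░≈≈░····
···█▒≈█▒█▓···
···▒▒▓▓▒▒▒···
···██▒▓▒█▓···
···▒≈░▒▒▒▒···
···░▒░▓▒▒░···
···≈█≈@≈▓····
···▒▒▓▓░▒····
····≈▒░░▒····
·············
·············
·············
·············

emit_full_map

▒█░≈≈░·
█▒≈█▒█▓
▒▒▓▓▒▒▒
██▒▓▒█▓
▒≈░▒▒▒▒
░▒░▓▒▒░
≈█≈@≈▓·
▒▒▓▓░▒·
·≈▒░░▒·
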